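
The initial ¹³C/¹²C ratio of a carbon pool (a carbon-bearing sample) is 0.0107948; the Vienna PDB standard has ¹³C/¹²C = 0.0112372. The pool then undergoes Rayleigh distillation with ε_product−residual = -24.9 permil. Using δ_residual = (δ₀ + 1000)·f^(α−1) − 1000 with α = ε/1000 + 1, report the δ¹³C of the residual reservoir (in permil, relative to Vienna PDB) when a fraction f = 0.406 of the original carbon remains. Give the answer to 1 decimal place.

δ₀ = (0.0107948/0.0112372 − 1)×1000 = (0.960631 − 1)×1000 = -39.369 permil
α − 1 = ε/1000 = -0.0249
f^(α−1) = 0.406^(-0.0249) = 1.022699
δ_res = (-39.369 + 1000) × 1.022699 − 1000 = 982.436 − 1000 = -17.56 permil

-17.6 permil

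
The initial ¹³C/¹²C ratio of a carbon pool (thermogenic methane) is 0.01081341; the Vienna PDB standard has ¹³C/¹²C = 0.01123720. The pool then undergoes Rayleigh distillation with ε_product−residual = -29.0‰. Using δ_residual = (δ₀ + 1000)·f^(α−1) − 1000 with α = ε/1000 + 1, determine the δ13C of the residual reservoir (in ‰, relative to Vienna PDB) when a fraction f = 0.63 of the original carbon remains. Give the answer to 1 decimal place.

δ₀ = (0.01081341/0.01123720 − 1)×1000 = (0.962287 − 1)×1000 = -37.713‰
α − 1 = ε/1000 = -0.0290
f^(α−1) = 0.63^(-0.0290) = 1.013489
δ_res = (-37.713 + 1000) × 1.013489 − 1000 = 975.267 − 1000 = -24.73‰

-24.7‰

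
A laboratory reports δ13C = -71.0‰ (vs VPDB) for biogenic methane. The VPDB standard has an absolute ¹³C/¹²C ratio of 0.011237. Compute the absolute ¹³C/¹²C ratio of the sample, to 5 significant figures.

0.010439

R_sample = R_standard × (δ13C/1000 + 1)
R_sample = 0.011237 × (-71.0/1000 + 1) = 0.011237 × 0.929000
R_sample = 0.0104392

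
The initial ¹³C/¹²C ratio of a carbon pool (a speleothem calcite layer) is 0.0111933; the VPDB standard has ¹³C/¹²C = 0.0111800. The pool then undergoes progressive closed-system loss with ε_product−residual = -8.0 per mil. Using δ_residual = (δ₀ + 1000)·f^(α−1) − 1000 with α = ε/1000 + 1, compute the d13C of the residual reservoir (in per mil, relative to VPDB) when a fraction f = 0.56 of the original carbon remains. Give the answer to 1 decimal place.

δ₀ = (0.0111933/0.0111800 − 1)×1000 = (1.001190 − 1)×1000 = 1.190 per mil
α − 1 = ε/1000 = -0.0080
f^(α−1) = 0.56^(-0.0080) = 1.004649
δ_res = (1.190 + 1000) × 1.004649 − 1000 = 1005.844 − 1000 = 5.84 per mil

5.8 per mil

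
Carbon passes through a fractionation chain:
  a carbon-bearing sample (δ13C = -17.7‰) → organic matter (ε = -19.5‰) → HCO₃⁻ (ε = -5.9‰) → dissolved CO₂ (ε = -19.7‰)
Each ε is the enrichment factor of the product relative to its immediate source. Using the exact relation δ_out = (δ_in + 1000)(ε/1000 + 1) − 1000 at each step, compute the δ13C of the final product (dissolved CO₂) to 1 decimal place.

-61.4‰

step 1: δ = (-17.70 + 1000)·(-19.5/1000 + 1) − 1000 = -36.85‰
step 2: δ = (-36.85 + 1000)·(-5.9/1000 + 1) − 1000 = -42.54‰
step 3: δ = (-42.54 + 1000)·(-19.7/1000 + 1) − 1000 = -61.40‰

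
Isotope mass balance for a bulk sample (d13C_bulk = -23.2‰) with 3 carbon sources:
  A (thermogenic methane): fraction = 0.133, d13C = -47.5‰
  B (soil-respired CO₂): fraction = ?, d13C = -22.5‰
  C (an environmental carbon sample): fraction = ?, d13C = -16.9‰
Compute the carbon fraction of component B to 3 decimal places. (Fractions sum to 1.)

0.398

Let f_B and f_C be the unknown fractions; fractions sum to 1 so f_B + f_C = 0.867.
Mass balance: Σ fᵢ·δᵢ = δ_bulk ⇒ f_B·(-22.5) + f_C·(-16.9) = -23.2 − (-6.318) = -16.883
Substitute f_C = 0.867 − f_B:
f_B·(-22.5 − -16.9) = -16.883 − 0.867×(-16.9) = -2.230
f_B = -2.230 / -5.6 = 0.3983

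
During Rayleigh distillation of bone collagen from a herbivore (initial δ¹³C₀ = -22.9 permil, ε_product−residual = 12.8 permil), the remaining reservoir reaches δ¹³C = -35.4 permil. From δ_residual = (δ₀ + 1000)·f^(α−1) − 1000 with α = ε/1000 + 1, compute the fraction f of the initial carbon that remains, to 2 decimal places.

α − 1 = ε/1000 = 0.0128
(δ_res + 1000)/(δ₀ + 1000) = (-35.4 + 1000)/(-22.9 + 1000) = 964.6/977.1 = 0.987207
f = 0.987207^(1/0.0128) = exp(ln(0.987207)/0.0128) = exp(-0.01288/0.0128)
f = exp(-1.0059) = 0.3657

0.37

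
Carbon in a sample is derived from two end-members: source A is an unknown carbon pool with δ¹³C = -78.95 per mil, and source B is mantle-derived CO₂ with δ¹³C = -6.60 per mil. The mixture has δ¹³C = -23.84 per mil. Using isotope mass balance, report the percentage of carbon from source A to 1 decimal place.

δ_mix = f_A·δ_A + (1 − f_A)·δ_B  ⇒  f_A = (δ_mix − δ_B)/(δ_A − δ_B)
f_A = (-23.84 − (-6.60)) / (-78.95 − (-6.60))
f_A = -17.24 / -72.35 = 0.2383

23.8%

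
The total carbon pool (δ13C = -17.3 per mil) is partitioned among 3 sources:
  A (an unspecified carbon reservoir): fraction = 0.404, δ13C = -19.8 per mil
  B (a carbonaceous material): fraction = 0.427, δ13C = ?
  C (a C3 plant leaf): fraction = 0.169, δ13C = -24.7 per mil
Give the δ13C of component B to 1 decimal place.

-12.0 per mil

Isotope mass balance: δ_bulk = Σ fᵢ·δᵢ.
-17.3 = 0.404×(-19.8) + 0.427×δ_B + 0.169×(-24.7)
0.427·δ_B = -17.3 − (-12.174) = -5.127
δ_B = -5.127 / 0.427 = -12.01 per mil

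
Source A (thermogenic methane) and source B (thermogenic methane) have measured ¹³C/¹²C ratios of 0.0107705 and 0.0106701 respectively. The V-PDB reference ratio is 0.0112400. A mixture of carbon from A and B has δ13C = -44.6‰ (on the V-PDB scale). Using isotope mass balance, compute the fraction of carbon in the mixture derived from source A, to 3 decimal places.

δ_A = (0.0107705/0.0112400 − 1)×1000 = (0.958230 − 1)×1000 = -41.770‰
δ_B = (0.0106701/0.0112400 − 1)×1000 = (0.949297 − 1)×1000 = -50.703‰
f_A = (δ_mix − δ_B)/(δ_A − δ_B) = (-44.6 − (-50.703))/(-41.770 − (-50.703))
f_A = 6.103 / 8.932 = 0.6832

0.683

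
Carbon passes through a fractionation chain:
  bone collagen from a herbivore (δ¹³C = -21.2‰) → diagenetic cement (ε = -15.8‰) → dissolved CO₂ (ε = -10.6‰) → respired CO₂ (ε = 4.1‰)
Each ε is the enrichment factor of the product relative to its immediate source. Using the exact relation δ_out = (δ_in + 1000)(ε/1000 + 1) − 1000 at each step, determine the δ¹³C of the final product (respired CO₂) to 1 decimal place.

-43.0‰

step 1: δ = (-21.20 + 1000)·(-15.8/1000 + 1) − 1000 = -36.67‰
step 2: δ = (-36.67 + 1000)·(-10.6/1000 + 1) − 1000 = -46.88‰
step 3: δ = (-46.88 + 1000)·(4.1/1000 + 1) − 1000 = -42.97‰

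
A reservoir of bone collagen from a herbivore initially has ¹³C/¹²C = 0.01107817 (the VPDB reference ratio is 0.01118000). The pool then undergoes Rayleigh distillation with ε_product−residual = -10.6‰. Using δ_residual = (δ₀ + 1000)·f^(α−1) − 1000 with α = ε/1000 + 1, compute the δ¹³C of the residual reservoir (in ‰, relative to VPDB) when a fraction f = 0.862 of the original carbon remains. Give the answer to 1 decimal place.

-7.5‰

δ₀ = (0.01107817/0.01118000 − 1)×1000 = (0.990892 − 1)×1000 = -9.108‰
α − 1 = ε/1000 = -0.0106
f^(α−1) = 0.862^(-0.0106) = 1.001575
δ_res = (-9.108 + 1000) × 1.001575 − 1000 = 992.453 − 1000 = -7.55‰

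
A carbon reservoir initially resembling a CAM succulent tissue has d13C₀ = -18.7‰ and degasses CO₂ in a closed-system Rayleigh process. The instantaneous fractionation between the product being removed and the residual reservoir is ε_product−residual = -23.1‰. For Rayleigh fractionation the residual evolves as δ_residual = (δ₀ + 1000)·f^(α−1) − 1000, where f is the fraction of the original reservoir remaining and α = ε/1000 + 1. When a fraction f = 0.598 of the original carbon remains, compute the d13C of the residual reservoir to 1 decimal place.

Rayleigh residual: δ_res = (δ₀ + 1000)·f^(α−1) − 1000
α = ε/1000 + 1 = 0.97690, so α − 1 = -0.02310
f^(α−1) = 0.598^(-0.02310) = 1.011948
δ_res = (-18.7 + 1000) × 1.011948 − 1000 = 993.025 − 1000 = -6.98‰

-7.0‰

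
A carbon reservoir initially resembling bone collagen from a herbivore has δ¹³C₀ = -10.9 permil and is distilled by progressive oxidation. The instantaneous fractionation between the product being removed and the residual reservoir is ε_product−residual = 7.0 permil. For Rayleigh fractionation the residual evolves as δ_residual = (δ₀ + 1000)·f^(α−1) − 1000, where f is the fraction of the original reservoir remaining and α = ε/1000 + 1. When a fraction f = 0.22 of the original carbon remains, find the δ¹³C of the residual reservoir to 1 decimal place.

-21.3 permil

Rayleigh residual: δ_res = (δ₀ + 1000)·f^(α−1) − 1000
α = ε/1000 + 1 = 1.00700, so α − 1 = 0.00700
f^(α−1) = 0.22^(0.00700) = 0.989457
δ_res = (-10.9 + 1000) × 0.989457 − 1000 = 978.672 − 1000 = -21.33 permil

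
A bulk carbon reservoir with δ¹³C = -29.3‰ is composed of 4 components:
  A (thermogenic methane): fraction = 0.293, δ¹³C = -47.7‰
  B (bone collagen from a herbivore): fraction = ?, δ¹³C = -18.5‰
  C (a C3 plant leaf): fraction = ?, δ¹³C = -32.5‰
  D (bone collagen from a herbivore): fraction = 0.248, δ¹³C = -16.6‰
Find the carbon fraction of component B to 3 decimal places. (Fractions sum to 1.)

Let f_B and f_C be the unknown fractions; fractions sum to 1 so f_B + f_C = 0.459.
Mass balance: Σ fᵢ·δᵢ = δ_bulk ⇒ f_B·(-18.5) + f_C·(-32.5) = -29.3 − (-18.093) = -11.207
Substitute f_C = 0.459 − f_B:
f_B·(-18.5 − -32.5) = -11.207 − 0.459×(-32.5) = 3.710
f_B = 3.710 / 14.0 = 0.2650

0.265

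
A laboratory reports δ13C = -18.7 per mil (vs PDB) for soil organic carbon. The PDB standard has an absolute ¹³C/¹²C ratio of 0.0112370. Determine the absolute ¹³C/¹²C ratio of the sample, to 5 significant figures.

0.011027

R_sample = R_standard × (δ13C/1000 + 1)
R_sample = 0.0112370 × (-18.7/1000 + 1) = 0.0112370 × 0.981300
R_sample = 0.0110269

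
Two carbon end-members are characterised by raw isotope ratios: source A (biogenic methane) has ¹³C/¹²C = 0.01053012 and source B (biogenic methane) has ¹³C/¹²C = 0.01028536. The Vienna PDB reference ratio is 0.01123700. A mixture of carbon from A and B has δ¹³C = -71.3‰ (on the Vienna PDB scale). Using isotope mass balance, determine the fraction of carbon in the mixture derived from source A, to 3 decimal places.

0.615

δ_A = (0.01053012/0.01123700 − 1)×1000 = (0.937094 − 1)×1000 = -62.906‰
δ_B = (0.01028536/0.01123700 − 1)×1000 = (0.915312 − 1)×1000 = -84.688‰
f_A = (δ_mix − δ_B)/(δ_A − δ_B) = (-71.3 − (-84.688))/(-62.906 − (-84.688))
f_A = 13.388 / 21.782 = 0.6147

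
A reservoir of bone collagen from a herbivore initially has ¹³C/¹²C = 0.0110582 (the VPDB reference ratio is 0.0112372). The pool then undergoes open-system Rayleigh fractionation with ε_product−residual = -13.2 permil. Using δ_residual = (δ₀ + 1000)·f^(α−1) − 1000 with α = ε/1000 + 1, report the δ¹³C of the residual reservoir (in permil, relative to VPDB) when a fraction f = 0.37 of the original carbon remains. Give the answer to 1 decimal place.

-2.9 permil

δ₀ = (0.0110582/0.0112372 − 1)×1000 = (0.984071 − 1)×1000 = -15.929 permil
α − 1 = ε/1000 = -0.0132
f^(α−1) = 0.37^(-0.0132) = 1.013211
δ_res = (-15.929 + 1000) × 1.013211 − 1000 = 997.071 − 1000 = -2.93 permil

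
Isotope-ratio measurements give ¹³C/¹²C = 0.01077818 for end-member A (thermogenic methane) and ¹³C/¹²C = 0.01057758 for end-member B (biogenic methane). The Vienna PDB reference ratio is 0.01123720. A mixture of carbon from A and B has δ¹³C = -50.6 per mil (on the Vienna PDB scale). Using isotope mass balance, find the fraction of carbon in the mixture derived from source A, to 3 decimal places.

δ_A = (0.01077818/0.01123720 − 1)×1000 = (0.959152 − 1)×1000 = -40.848 per mil
δ_B = (0.01057758/0.01123720 − 1)×1000 = (0.941300 − 1)×1000 = -58.700 per mil
f_A = (δ_mix − δ_B)/(δ_A − δ_B) = (-50.6 − (-58.700))/(-40.848 − (-58.700))
f_A = 8.100 / 17.851 = 0.4537

0.454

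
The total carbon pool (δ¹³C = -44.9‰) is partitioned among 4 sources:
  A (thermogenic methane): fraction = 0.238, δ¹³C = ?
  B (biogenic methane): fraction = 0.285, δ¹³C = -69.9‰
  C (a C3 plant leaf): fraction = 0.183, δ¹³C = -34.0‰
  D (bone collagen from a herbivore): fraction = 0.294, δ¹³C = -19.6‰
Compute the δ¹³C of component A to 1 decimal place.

-54.6‰

Isotope mass balance: δ_bulk = Σ fᵢ·δᵢ.
-44.9 = 0.238×δ_A + 0.285×(-69.9) + 0.183×(-34.0) + 0.294×(-19.6)
0.238·δ_A = -44.9 − (-31.906) = -12.994
δ_A = -12.994 / 0.238 = -54.60‰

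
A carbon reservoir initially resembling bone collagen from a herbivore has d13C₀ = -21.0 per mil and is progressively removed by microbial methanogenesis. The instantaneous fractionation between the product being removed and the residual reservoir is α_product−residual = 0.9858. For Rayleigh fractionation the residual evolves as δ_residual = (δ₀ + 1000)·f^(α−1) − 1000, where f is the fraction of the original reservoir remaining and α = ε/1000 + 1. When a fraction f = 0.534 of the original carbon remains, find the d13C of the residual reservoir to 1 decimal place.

-12.2 per mil

Rayleigh residual: δ_res = (δ₀ + 1000)·f^(α−1) − 1000
α − 1 = -0.01420
f^(α−1) = 0.534^(-0.01420) = 1.008948
δ_res = (-21.0 + 1000) × 1.008948 − 1000 = 987.760 − 1000 = -12.24 per mil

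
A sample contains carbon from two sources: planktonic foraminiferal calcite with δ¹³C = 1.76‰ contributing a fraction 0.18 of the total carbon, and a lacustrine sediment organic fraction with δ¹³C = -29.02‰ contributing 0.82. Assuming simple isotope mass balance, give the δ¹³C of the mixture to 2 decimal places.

δ_mix = f_A·δ_A + f_B·δ_B
δ_mix = 0.18 × (1.76) + 0.82 × (-29.02)
δ_mix = 0.317 + -23.796 = -23.480‰

-23.48‰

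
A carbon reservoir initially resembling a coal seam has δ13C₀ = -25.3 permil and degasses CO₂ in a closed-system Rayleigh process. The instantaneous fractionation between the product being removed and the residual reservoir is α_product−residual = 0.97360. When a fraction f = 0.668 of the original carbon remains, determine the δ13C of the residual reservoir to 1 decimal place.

-14.9 permil

Rayleigh residual: δ_res = (δ₀ + 1000)·f^(α−1) − 1000
α − 1 = -0.02640
f^(α−1) = 0.668^(-0.02640) = 1.010708
δ_res = (-25.3 + 1000) × 1.010708 − 1000 = 985.138 − 1000 = -14.86 permil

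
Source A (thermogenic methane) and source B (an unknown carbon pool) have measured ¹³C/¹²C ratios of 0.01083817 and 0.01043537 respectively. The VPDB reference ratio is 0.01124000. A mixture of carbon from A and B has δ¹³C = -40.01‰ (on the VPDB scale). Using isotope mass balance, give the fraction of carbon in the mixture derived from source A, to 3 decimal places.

δ_A = (0.01083817/0.01124000 − 1)×1000 = (0.964250 − 1)×1000 = -35.750‰
δ_B = (0.01043537/0.01124000 − 1)×1000 = (0.928414 − 1)×1000 = -71.586‰
f_A = (δ_mix − δ_B)/(δ_A − δ_B) = (-40.01 − (-71.586))/(-35.750 − (-71.586))
f_A = 31.576 / 35.836 = 0.8811

0.881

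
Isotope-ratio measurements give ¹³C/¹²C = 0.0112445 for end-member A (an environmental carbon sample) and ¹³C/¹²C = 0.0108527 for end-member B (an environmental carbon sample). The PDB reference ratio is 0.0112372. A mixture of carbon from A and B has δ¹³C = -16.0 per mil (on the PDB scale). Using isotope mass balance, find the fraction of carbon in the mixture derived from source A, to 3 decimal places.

0.522

δ_A = (0.0112445/0.0112372 − 1)×1000 = (1.000650 − 1)×1000 = 0.650 per mil
δ_B = (0.0108527/0.0112372 − 1)×1000 = (0.965783 − 1)×1000 = -34.217 per mil
f_A = (δ_mix − δ_B)/(δ_A − δ_B) = (-16.0 − (-34.217))/(0.650 − (-34.217))
f_A = 18.217 / 34.866 = 0.5225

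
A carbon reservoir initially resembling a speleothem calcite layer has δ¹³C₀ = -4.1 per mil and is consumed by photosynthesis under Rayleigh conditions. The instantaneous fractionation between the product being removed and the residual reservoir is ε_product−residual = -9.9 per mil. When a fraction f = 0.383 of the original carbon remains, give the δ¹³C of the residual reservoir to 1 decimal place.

5.4 per mil

Rayleigh residual: δ_res = (δ₀ + 1000)·f^(α−1) − 1000
α = ε/1000 + 1 = 0.99010, so α − 1 = -0.00990
f^(α−1) = 0.383^(-0.00990) = 1.009547
δ_res = (-4.1 + 1000) × 1.009547 − 1000 = 1005.407 − 1000 = 5.41 per mil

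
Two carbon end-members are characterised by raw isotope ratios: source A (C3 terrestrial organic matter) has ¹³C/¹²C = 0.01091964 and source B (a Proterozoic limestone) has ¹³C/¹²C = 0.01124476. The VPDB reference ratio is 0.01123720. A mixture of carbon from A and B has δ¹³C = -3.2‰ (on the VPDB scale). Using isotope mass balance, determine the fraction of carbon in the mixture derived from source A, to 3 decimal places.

δ_A = (0.01091964/0.01123720 − 1)×1000 = (0.971740 − 1)×1000 = -28.260‰
δ_B = (0.01124476/0.01123720 − 1)×1000 = (1.000673 − 1)×1000 = 0.673‰
f_A = (δ_mix − δ_B)/(δ_A − δ_B) = (-3.2 − (0.673))/(-28.260 − (0.673))
f_A = -3.873 / -28.932 = 0.1339

0.134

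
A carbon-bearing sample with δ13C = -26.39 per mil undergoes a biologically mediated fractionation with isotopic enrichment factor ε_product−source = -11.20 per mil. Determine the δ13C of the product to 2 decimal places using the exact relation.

-37.29 per mil

Exactly, δ_product = (δ_source + 1000)·(ε/1000 + 1) − 1000.
δ_product = (-26.39 + 1000) × (-11.20/1000 + 1) − 1000
δ_product = -37.294 per mil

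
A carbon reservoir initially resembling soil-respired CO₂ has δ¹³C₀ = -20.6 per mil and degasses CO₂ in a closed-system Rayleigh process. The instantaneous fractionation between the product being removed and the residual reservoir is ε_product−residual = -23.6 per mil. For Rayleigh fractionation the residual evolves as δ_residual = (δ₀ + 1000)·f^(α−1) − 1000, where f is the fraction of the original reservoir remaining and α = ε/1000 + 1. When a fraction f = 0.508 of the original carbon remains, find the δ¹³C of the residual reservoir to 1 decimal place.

Rayleigh residual: δ_res = (δ₀ + 1000)·f^(α−1) − 1000
α = ε/1000 + 1 = 0.97640, so α − 1 = -0.02360
f^(α−1) = 0.508^(-0.02360) = 1.016112
δ_res = (-20.6 + 1000) × 1.016112 − 1000 = 995.180 − 1000 = -4.82 per mil

-4.8 per mil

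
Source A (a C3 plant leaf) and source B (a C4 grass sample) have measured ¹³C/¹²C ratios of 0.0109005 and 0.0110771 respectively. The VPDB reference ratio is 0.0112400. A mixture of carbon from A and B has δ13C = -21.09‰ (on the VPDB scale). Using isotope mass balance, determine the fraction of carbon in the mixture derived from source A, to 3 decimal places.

0.420

δ_A = (0.0109005/0.0112400 − 1)×1000 = (0.969795 − 1)×1000 = -30.205‰
δ_B = (0.0110771/0.0112400 − 1)×1000 = (0.985507 − 1)×1000 = -14.493‰
f_A = (δ_mix − δ_B)/(δ_A − δ_B) = (-21.09 − (-14.493))/(-30.205 − (-14.493))
f_A = -6.597 / -15.712 = 0.4199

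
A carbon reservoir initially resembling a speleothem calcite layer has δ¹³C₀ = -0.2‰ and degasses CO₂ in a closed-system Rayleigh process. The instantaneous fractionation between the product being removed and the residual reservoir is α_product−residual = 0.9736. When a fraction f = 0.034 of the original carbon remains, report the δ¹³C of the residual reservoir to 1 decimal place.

Rayleigh residual: δ_res = (δ₀ + 1000)·f^(α−1) − 1000
α − 1 = -0.02640
f^(α−1) = 0.034^(-0.02640) = 1.093375
δ_res = (-0.2 + 1000) × 1.093375 − 1000 = 1093.156 − 1000 = 93.16‰

93.2‰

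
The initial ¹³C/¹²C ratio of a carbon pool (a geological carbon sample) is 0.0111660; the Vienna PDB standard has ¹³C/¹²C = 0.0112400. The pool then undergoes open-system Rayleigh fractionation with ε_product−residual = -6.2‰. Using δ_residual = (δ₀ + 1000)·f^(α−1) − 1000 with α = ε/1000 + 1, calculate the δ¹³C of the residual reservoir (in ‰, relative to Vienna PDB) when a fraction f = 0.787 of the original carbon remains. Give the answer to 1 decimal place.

δ₀ = (0.0111660/0.0112400 − 1)×1000 = (0.993416 − 1)×1000 = -6.584‰
α − 1 = ε/1000 = -0.0062
f^(α−1) = 0.787^(-0.0062) = 1.001486
δ_res = (-6.584 + 1000) × 1.001486 − 1000 = 994.893 − 1000 = -5.11‰

-5.1‰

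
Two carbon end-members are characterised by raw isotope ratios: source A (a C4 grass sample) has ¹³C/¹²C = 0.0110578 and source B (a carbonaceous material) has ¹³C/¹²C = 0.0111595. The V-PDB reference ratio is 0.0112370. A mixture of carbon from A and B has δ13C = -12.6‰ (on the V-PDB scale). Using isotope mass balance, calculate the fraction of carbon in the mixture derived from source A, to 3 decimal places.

0.630

δ_A = (0.0110578/0.0112370 − 1)×1000 = (0.984053 − 1)×1000 = -15.947‰
δ_B = (0.0111595/0.0112370 − 1)×1000 = (0.993103 − 1)×1000 = -6.897‰
f_A = (δ_mix − δ_B)/(δ_A − δ_B) = (-12.6 − (-6.897))/(-15.947 − (-6.897))
f_A = -5.703 / -9.050 = 0.6301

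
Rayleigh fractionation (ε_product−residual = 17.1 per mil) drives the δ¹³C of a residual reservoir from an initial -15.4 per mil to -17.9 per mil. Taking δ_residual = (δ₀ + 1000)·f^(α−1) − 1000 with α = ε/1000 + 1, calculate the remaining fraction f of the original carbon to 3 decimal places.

α − 1 = ε/1000 = 0.0171
(δ_res + 1000)/(δ₀ + 1000) = (-17.9 + 1000)/(-15.4 + 1000) = 982.1/984.6 = 0.997461
f = 0.997461^(1/0.0171) = exp(ln(0.997461)/0.0171) = exp(-0.00254/0.0171)
f = exp(-0.1487) = 0.8618

0.862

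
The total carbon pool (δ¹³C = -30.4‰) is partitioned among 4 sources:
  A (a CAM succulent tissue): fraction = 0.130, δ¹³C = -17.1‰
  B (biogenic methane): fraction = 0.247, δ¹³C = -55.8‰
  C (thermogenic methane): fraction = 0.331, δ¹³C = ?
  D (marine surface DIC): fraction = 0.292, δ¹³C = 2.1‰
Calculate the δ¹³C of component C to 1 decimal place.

Isotope mass balance: δ_bulk = Σ fᵢ·δᵢ.
-30.4 = 0.130×(-17.1) + 0.247×(-55.8) + 0.331×δ_C + 0.292×(2.1)
0.331·δ_C = -30.4 − (-15.392) = -15.008
δ_C = -15.008 / 0.331 = -45.34‰

-45.3‰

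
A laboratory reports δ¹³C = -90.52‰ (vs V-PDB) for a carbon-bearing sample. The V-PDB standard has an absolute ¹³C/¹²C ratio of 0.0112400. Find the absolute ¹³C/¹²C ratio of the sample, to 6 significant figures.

0.0102226

R_sample = R_standard × (δ¹³C/1000 + 1)
R_sample = 0.0112400 × (-90.52/1000 + 1) = 0.0112400 × 0.909480
R_sample = 0.0102226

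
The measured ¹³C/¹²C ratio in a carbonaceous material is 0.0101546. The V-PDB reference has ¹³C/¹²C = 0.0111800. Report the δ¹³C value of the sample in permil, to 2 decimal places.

-91.72 permil

δ¹³C = (R_sample / R_standard − 1) × 1000
R_sample / R_standard = 0.0101546 / 0.0111800 = 0.908283
δ¹³C = (0.908283 − 1) × 1000 = -91.717 permil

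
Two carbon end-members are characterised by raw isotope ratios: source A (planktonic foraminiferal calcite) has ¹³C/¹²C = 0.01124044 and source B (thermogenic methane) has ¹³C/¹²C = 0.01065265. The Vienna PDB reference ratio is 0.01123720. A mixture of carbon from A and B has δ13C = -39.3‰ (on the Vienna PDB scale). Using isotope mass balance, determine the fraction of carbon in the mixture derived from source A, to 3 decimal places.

0.243

δ_A = (0.01124044/0.01123720 − 1)×1000 = (1.000288 − 1)×1000 = 0.288‰
δ_B = (0.01065265/0.01123720 − 1)×1000 = (0.947981 − 1)×1000 = -52.019‰
f_A = (δ_mix − δ_B)/(δ_A − δ_B) = (-39.3 − (-52.019))/(0.288 − (-52.019))
f_A = 12.719 / 52.308 = 0.2432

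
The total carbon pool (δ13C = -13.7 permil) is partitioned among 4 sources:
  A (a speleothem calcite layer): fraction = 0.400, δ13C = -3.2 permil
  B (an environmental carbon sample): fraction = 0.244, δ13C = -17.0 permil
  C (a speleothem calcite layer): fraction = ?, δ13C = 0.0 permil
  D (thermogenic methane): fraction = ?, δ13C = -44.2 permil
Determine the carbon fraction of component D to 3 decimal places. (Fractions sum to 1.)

0.187

Let f_D and f_C be the unknown fractions; fractions sum to 1 so f_D + f_C = 0.356.
Mass balance: Σ fᵢ·δᵢ = δ_bulk ⇒ f_D·(-44.2) + f_C·(-0.0) = -13.7 − (-5.428) = -8.272
Substitute f_C = 0.356 − f_D:
f_D·(-44.2 − -0.0) = -8.272 − 0.356×(-0.0) = -8.272
f_D = -8.272 / -44.2 = 0.1871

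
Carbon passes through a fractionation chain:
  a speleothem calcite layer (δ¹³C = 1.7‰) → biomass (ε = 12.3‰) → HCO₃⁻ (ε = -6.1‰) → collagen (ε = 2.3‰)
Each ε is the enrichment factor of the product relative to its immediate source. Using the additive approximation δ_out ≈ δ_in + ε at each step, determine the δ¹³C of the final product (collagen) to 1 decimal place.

10.2‰

step 1: δ ≈ 1.7 + (12.3) = 14.0‰
step 2: δ ≈ 14.0 + (-6.1) = 7.9‰
step 3: δ ≈ 7.9 + (2.3) = 10.2‰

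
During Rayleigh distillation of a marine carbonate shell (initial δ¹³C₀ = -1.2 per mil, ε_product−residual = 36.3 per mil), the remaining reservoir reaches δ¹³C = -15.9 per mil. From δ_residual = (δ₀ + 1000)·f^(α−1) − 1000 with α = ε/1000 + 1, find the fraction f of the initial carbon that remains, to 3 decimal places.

α − 1 = ε/1000 = 0.0363
(δ_res + 1000)/(δ₀ + 1000) = (-15.9 + 1000)/(-1.2 + 1000) = 984.1/998.8 = 0.985282
f = 0.985282^(1/0.0363) = exp(ln(0.985282)/0.0363) = exp(-0.01483/0.0363)
f = exp(-0.4085) = 0.6647

0.665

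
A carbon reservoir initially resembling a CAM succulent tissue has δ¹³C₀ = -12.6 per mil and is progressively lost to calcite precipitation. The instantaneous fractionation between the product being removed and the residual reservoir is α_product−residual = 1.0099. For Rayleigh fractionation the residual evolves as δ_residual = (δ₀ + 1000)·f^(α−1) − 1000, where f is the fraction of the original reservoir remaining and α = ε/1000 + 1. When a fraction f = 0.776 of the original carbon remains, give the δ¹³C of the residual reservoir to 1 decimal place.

-15.1 per mil

Rayleigh residual: δ_res = (δ₀ + 1000)·f^(α−1) − 1000
α − 1 = 0.00990
f^(α−1) = 0.776^(0.00990) = 0.997492
δ_res = (-12.6 + 1000) × 0.997492 − 1000 = 984.924 − 1000 = -15.08 per mil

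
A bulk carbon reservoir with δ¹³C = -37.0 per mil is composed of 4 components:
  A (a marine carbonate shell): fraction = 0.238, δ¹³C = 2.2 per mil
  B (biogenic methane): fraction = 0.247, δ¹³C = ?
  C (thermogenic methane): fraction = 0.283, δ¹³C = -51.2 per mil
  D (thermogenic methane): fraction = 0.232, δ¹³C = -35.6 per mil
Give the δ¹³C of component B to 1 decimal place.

Isotope mass balance: δ_bulk = Σ fᵢ·δᵢ.
-37.0 = 0.238×(2.2) + 0.247×δ_B + 0.283×(-51.2) + 0.232×(-35.6)
0.247·δ_B = -37.0 − (-22.225) = -14.775
δ_B = -14.775 / 0.247 = -59.82 per mil

-59.8 per mil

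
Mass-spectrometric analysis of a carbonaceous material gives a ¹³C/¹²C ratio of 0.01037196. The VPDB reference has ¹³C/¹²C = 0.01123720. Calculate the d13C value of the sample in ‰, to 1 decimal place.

d13C = (R_sample / R_standard − 1) × 1000
R_sample / R_standard = 0.01037196 / 0.01123720 = 0.923002
d13C = (0.923002 − 1) × 1000 = -77.00‰

-77.0‰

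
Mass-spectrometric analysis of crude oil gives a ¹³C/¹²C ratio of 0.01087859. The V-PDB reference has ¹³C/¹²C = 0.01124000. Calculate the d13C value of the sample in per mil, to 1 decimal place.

-32.2 per mil

d13C = (R_sample / R_standard − 1) × 1000
R_sample / R_standard = 0.01087859 / 0.01124000 = 0.967846
d13C = (0.967846 − 1) × 1000 = -32.15 per mil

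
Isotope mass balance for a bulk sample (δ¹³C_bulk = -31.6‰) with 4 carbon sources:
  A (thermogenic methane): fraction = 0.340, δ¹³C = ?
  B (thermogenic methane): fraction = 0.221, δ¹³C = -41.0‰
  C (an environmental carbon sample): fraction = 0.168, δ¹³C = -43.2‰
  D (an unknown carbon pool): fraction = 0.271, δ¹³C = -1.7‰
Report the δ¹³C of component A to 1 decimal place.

Isotope mass balance: δ_bulk = Σ fᵢ·δᵢ.
-31.6 = 0.340×δ_A + 0.221×(-41.0) + 0.168×(-43.2) + 0.271×(-1.7)
0.340·δ_A = -31.6 − (-16.779) = -14.821
δ_A = -14.821 / 0.340 = -43.59‰

-43.6‰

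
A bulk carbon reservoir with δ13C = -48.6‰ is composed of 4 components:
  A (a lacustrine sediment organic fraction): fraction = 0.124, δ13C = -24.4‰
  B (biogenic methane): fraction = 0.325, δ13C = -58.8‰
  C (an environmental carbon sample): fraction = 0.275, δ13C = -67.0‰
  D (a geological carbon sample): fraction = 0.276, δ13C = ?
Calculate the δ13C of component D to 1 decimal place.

-29.1‰

Isotope mass balance: δ_bulk = Σ fᵢ·δᵢ.
-48.6 = 0.124×(-24.4) + 0.325×(-58.8) + 0.275×(-67.0) + 0.276×δ_D
0.276·δ_D = -48.6 − (-40.561) = -8.039
δ_D = -8.039 / 0.276 = -29.13‰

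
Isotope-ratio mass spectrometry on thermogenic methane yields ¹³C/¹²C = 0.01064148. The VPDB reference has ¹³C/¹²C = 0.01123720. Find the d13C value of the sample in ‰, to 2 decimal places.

d13C = (R_sample / R_standard − 1) × 1000
R_sample / R_standard = 0.01064148 / 0.01123720 = 0.946987
d13C = (0.946987 − 1) × 1000 = -53.013‰

-53.01‰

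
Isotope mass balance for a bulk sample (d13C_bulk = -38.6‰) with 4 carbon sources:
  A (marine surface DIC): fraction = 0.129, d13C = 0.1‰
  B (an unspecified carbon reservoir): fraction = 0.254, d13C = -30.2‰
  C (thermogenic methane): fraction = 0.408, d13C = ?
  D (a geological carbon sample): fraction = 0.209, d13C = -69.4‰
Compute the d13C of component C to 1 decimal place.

-40.3‰

Isotope mass balance: δ_bulk = Σ fᵢ·δᵢ.
-38.6 = 0.129×(0.1) + 0.254×(-30.2) + 0.408×δ_C + 0.209×(-69.4)
0.408·δ_C = -38.6 − (-22.163) = -16.438
δ_C = -16.438 / 0.408 = -40.29‰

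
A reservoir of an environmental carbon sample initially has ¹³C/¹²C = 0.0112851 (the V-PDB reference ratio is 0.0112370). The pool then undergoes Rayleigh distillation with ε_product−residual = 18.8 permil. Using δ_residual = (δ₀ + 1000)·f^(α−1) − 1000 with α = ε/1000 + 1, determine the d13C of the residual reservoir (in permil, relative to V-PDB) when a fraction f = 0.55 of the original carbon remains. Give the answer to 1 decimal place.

-6.9 permil

δ₀ = (0.0112851/0.0112370 − 1)×1000 = (1.004281 − 1)×1000 = 4.281 permil
α − 1 = ε/1000 = 0.0188
f^(α−1) = 0.55^(0.0188) = 0.988824
δ_res = (4.281 + 1000) × 0.988824 − 1000 = 993.056 − 1000 = -6.94 permil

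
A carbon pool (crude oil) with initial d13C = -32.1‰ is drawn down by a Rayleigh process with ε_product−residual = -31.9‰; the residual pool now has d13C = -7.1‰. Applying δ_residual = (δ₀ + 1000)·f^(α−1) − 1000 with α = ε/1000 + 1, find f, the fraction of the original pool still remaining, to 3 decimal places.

0.450

α − 1 = ε/1000 = -0.0319
(δ_res + 1000)/(δ₀ + 1000) = (-7.1 + 1000)/(-32.1 + 1000) = 992.9/967.9 = 1.025829
f = 1.025829^(1/-0.0319) = exp(ln(1.025829)/-0.0319) = exp(0.02550/-0.0319)
f = exp(-0.7994) = 0.4496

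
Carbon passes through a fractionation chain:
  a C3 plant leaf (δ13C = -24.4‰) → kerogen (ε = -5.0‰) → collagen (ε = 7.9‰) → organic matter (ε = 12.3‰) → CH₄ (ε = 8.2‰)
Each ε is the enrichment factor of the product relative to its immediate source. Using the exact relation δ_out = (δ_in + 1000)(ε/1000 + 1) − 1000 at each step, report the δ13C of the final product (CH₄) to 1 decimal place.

-1.5‰

step 1: δ = (-24.40 + 1000)·(-5.0/1000 + 1) − 1000 = -29.28‰
step 2: δ = (-29.28 + 1000)·(7.9/1000 + 1) − 1000 = -21.61‰
step 3: δ = (-21.61 + 1000)·(12.3/1000 + 1) − 1000 = -9.58‰
step 4: δ = (-9.58 + 1000)·(8.2/1000 + 1) − 1000 = -1.45‰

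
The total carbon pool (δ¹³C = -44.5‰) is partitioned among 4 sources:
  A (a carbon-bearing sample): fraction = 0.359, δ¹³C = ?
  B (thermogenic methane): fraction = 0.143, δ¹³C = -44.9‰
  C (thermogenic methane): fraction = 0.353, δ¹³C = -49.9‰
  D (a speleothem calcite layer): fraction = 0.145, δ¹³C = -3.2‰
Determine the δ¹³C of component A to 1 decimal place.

Isotope mass balance: δ_bulk = Σ fᵢ·δᵢ.
-44.5 = 0.359×δ_A + 0.143×(-44.9) + 0.353×(-49.9) + 0.145×(-3.2)
0.359·δ_A = -44.5 − (-24.499) = -20.001
δ_A = -20.001 / 0.359 = -55.71‰

-55.7‰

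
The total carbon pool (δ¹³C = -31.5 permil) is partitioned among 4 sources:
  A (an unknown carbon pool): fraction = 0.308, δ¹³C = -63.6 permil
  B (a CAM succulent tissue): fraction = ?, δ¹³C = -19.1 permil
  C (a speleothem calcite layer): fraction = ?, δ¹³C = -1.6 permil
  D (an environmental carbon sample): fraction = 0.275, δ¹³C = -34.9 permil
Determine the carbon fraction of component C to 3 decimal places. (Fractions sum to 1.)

0.323

Let f_C and f_B be the unknown fractions; fractions sum to 1 so f_C + f_B = 0.417.
Mass balance: Σ fᵢ·δᵢ = δ_bulk ⇒ f_C·(-1.6) + f_B·(-19.1) = -31.5 − (-29.186) = -2.314
Substitute f_B = 0.417 − f_C:
f_C·(-1.6 − -19.1) = -2.314 − 0.417×(-19.1) = 5.651
f_C = 5.651 / 17.5 = 0.3229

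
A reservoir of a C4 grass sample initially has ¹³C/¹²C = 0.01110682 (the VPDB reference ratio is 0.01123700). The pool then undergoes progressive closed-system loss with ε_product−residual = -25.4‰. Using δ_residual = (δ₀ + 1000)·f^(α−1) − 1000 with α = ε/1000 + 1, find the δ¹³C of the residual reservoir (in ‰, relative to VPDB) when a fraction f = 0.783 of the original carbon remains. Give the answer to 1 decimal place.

-5.4‰

δ₀ = (0.01110682/0.01123700 − 1)×1000 = (0.988415 − 1)×1000 = -11.585‰
α − 1 = ε/1000 = -0.0254
f^(α−1) = 0.783^(-0.0254) = 1.006233
δ_res = (-11.585 + 1000) × 1.006233 − 1000 = 994.576 − 1000 = -5.42‰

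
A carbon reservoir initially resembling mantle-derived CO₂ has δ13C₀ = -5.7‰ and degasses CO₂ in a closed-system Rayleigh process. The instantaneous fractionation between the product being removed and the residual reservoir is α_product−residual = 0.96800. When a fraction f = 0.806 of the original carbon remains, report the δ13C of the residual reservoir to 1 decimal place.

Rayleigh residual: δ_res = (δ₀ + 1000)·f^(α−1) − 1000
α − 1 = -0.03200
f^(α−1) = 0.806^(-0.03200) = 1.006925
δ_res = (-5.7 + 1000) × 1.006925 − 1000 = 1001.186 − 1000 = 1.19‰

1.2‰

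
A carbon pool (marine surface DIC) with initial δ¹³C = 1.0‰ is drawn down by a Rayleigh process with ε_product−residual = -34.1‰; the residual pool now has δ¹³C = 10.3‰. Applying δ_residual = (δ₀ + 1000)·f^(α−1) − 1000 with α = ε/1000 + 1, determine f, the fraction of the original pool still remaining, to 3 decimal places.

α − 1 = ε/1000 = -0.0341
(δ_res + 1000)/(δ₀ + 1000) = (10.3 + 1000)/(1.0 + 1000) = 1010.3/1001.0 = 1.009291
f = 1.009291^(1/-0.0341) = exp(ln(1.009291)/-0.0341) = exp(0.00925/-0.0341)
f = exp(-0.2712) = 0.7625

0.762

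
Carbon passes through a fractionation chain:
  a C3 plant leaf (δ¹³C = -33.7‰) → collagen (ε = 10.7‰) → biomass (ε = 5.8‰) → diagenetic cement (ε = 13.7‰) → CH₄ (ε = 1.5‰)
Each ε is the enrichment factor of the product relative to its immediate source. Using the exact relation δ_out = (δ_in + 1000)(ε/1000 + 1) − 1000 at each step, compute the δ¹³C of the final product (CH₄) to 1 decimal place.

step 1: δ = (-33.70 + 1000)·(10.7/1000 + 1) − 1000 = -23.36‰
step 2: δ = (-23.36 + 1000)·(5.8/1000 + 1) − 1000 = -17.70‰
step 3: δ = (-17.70 + 1000)·(13.7/1000 + 1) − 1000 = -4.24‰
step 4: δ = (-4.24 + 1000)·(1.5/1000 + 1) − 1000 = -2.74‰

-2.7‰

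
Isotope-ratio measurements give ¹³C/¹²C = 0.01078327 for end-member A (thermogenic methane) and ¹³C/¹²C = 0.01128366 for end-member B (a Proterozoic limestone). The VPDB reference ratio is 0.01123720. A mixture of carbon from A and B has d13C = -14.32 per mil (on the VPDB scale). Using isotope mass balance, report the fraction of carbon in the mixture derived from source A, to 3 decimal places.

δ_A = (0.01078327/0.01123720 − 1)×1000 = (0.959605 − 1)×1000 = -40.395 per mil
δ_B = (0.01128366/0.01123720 − 1)×1000 = (1.004134 − 1)×1000 = 4.134 per mil
f_A = (δ_mix − δ_B)/(δ_A − δ_B) = (-14.32 − (4.134))/(-40.395 − (4.134))
f_A = -18.454 / -44.530 = 0.4144

0.414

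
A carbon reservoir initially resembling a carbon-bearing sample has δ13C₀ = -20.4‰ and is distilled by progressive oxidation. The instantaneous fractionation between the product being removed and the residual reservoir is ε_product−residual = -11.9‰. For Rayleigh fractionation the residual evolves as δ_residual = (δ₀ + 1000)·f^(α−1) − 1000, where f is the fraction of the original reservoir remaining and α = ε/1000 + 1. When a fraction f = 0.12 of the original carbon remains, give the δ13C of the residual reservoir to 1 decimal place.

Rayleigh residual: δ_res = (δ₀ + 1000)·f^(α−1) − 1000
α = ε/1000 + 1 = 0.98810, so α − 1 = -0.01190
f^(α−1) = 0.12^(-0.01190) = 1.025552
δ_res = (-20.4 + 1000) × 1.025552 − 1000 = 1004.631 − 1000 = 4.63‰

4.6‰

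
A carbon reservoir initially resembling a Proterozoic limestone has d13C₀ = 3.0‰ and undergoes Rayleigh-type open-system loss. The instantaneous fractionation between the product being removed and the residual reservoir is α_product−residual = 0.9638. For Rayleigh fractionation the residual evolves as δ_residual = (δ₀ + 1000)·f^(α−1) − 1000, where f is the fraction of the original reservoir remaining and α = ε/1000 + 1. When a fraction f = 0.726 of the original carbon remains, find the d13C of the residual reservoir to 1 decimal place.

Rayleigh residual: δ_res = (δ₀ + 1000)·f^(α−1) − 1000
α − 1 = -0.03620
f^(α−1) = 0.726^(-0.03620) = 1.011659
δ_res = (3.0 + 1000) × 1.011659 − 1000 = 1014.694 − 1000 = 14.69‰

14.7‰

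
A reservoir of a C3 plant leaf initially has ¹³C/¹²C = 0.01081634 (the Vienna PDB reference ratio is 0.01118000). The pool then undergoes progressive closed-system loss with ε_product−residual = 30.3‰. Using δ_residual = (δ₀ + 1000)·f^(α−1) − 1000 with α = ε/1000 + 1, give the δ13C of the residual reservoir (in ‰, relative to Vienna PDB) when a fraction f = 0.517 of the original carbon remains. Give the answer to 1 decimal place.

δ₀ = (0.01081634/0.01118000 − 1)×1000 = (0.967472 − 1)×1000 = -32.528‰
α − 1 = ε/1000 = 0.0303
f^(α−1) = 0.517^(0.0303) = 0.980209
δ_res = (-32.528 + 1000) × 0.980209 − 1000 = 948.325 − 1000 = -51.67‰

-51.7‰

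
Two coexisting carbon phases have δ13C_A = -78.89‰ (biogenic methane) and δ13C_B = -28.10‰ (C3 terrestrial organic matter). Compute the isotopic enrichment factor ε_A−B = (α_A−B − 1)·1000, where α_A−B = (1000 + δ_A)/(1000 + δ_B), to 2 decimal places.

-52.26‰

α_A−B = (1000 + -78.89) / (1000 + -28.10) = 921.11 / 971.90 = 0.947742
ε_A−B = (0.947742 − 1) × 1000 = -52.258‰
(The approximation ε ≈ δ_A − δ_B would give -50.79‰.)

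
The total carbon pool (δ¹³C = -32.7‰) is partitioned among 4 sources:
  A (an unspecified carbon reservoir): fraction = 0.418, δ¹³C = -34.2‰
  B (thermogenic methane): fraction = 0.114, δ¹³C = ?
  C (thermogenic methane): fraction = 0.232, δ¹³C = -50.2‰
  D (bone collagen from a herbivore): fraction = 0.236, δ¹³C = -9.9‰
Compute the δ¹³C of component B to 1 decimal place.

Isotope mass balance: δ_bulk = Σ fᵢ·δᵢ.
-32.7 = 0.418×(-34.2) + 0.114×δ_B + 0.232×(-50.2) + 0.236×(-9.9)
0.114·δ_B = -32.7 − (-28.278) = -4.422
δ_B = -4.422 / 0.114 = -38.79‰

-38.8‰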